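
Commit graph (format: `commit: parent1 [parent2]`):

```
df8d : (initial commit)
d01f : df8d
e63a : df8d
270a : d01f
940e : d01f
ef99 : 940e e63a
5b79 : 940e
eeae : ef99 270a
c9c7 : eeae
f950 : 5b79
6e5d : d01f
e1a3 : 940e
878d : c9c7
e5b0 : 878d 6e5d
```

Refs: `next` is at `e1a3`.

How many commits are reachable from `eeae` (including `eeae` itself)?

7

Walking parent pointers from eeae: reachable set = {270a, 940e, d01f, df8d, e63a, eeae, ef99}.
That is 7 commits.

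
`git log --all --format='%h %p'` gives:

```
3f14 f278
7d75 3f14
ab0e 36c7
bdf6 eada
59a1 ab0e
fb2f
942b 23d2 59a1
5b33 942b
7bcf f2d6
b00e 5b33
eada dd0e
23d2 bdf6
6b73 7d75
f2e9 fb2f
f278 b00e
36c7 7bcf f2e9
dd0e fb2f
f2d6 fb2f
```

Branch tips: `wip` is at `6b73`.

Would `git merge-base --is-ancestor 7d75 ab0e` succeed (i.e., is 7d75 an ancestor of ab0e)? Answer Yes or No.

No

Ancestors of ab0e: {36c7, 7bcf, ab0e, f2d6, f2e9, fb2f}.
7d75 is not in that set, so it is not an ancestor of ab0e.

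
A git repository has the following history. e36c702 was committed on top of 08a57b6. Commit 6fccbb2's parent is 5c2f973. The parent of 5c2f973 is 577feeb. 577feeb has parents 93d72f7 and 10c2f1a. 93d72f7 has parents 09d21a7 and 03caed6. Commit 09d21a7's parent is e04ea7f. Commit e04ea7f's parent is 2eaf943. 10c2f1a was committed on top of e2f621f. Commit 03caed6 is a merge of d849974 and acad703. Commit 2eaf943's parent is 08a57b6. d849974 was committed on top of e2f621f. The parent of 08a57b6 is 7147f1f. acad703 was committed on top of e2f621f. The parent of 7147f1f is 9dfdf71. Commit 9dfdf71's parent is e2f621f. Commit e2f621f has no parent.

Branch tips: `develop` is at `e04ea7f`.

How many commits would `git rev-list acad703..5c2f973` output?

Reachable from 5c2f973: {03caed6, 08a57b6, 09d21a7, 10c2f1a, 2eaf943, 577feeb, 5c2f973, 7147f1f, 93d72f7, 9dfdf71, acad703, d849974, e04ea7f, e2f621f}.
Reachable from acad703: {acad703, e2f621f}.
In 5c2f973's history but not acad703's: {03caed6, 08a57b6, 09d21a7, 10c2f1a, 2eaf943, 577feeb, 5c2f973, 7147f1f, 93d72f7, 9dfdf71, d849974, e04ea7f} — 12 commits.

12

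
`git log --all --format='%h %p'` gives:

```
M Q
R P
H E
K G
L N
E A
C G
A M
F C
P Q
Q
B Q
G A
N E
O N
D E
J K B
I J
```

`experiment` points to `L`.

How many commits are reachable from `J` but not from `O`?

4

Reachable from J: {A, B, G, J, K, M, Q}.
Reachable from O: {A, E, M, N, O, Q}.
In J's history but not O's: {B, G, J, K} — 4 commits.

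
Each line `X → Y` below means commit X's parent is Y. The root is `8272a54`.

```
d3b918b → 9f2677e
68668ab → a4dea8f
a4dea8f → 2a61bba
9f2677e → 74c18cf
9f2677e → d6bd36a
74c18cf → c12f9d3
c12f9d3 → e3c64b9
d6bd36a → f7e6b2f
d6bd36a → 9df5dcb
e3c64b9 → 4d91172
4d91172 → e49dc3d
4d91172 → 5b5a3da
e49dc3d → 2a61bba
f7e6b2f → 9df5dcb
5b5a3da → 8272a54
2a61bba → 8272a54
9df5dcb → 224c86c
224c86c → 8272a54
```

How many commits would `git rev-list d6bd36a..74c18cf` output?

7

Reachable from 74c18cf: {2a61bba, 4d91172, 5b5a3da, 74c18cf, 8272a54, c12f9d3, e3c64b9, e49dc3d}.
Reachable from d6bd36a: {224c86c, 8272a54, 9df5dcb, d6bd36a, f7e6b2f}.
In 74c18cf's history but not d6bd36a's: {2a61bba, 4d91172, 5b5a3da, 74c18cf, c12f9d3, e3c64b9, e49dc3d} — 7 commits.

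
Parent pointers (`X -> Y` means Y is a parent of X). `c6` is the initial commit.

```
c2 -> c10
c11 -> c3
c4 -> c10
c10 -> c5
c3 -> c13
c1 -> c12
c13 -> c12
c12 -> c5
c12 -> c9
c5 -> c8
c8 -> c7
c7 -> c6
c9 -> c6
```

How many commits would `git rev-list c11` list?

Walking parent pointers from c11: reachable set = {c11, c12, c13, c3, c5, c6, c7, c8, c9}.
That is 9 commits.

9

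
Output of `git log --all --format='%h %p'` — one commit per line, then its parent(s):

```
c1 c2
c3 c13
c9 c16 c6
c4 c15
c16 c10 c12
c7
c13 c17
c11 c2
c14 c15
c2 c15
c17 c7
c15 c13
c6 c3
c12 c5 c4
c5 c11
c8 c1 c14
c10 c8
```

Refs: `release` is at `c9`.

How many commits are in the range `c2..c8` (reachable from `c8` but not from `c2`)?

3

Reachable from c8: {c1, c13, c14, c15, c17, c2, c7, c8}.
Reachable from c2: {c13, c15, c17, c2, c7}.
In c8's history but not c2's: {c1, c14, c8} — 3 commits.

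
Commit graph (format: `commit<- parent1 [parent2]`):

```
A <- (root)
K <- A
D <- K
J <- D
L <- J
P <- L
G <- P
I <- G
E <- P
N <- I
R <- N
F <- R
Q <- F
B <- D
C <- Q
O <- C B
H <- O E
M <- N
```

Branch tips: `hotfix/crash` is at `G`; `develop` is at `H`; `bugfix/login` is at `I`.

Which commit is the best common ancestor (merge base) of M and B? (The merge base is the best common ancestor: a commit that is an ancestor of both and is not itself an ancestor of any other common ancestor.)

Ancestors of M: {A, D, G, I, J, K, L, M, N, P}.
Ancestors of B: {A, B, D, K}.
Common ancestors: {A, D, K}.
Among these, D is not an ancestor of any other common ancestor — it is the merge base.

D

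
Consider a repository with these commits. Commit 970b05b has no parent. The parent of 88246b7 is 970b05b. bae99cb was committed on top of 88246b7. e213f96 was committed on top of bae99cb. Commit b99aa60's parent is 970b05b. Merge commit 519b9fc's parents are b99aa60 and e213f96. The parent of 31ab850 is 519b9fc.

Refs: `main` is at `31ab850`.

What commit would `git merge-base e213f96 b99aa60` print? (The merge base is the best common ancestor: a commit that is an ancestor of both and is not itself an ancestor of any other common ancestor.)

970b05b

Ancestors of e213f96: {88246b7, 970b05b, bae99cb, e213f96}.
Ancestors of b99aa60: {970b05b, b99aa60}.
Common ancestors: {970b05b}.
The only common ancestor is 970b05b, so it is the merge base.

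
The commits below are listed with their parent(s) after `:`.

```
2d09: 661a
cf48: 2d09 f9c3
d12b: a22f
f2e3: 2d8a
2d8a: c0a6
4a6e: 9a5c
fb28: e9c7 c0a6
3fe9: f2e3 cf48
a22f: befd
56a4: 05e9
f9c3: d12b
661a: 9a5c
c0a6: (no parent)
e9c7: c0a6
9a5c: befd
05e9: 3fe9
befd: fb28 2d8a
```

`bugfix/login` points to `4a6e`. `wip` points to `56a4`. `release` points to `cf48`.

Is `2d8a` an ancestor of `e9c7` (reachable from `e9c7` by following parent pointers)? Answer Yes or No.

No

Ancestors of e9c7: {c0a6, e9c7}.
2d8a is not in that set, so it is not an ancestor of e9c7.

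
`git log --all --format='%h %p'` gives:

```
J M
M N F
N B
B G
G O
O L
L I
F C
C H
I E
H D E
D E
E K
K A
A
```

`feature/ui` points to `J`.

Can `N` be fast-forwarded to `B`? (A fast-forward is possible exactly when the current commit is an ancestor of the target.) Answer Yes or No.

No

A fast-forward from N to B is possible iff N is an ancestor of B.
Ancestors of B: {A, B, E, G, I, K, L, O}.
N is not among them, so fast-forward is not possible.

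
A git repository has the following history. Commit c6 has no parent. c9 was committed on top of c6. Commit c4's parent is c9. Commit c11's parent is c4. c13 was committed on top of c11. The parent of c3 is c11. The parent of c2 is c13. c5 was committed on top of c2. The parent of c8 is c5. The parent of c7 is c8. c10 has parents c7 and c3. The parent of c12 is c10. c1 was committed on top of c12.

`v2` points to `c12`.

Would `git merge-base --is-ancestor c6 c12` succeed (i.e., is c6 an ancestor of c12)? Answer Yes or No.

Ancestors of c12 (commits reachable by following parents): {c10, c11, c12, c13, c2, c3, c4, c5, c6, c7, c8, c9}.
c6 is in that set, so it is an ancestor of c12.

Yes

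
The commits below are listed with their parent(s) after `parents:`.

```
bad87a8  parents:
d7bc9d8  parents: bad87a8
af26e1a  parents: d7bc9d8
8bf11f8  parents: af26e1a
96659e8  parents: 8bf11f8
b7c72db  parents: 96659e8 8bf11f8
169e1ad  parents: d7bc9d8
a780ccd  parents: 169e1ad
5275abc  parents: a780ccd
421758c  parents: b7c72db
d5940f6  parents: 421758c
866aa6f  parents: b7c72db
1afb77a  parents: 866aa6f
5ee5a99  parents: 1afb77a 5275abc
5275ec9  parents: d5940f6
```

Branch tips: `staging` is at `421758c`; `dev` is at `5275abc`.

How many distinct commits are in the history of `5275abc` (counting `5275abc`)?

5

Walking parent pointers from 5275abc: reachable set = {169e1ad, 5275abc, a780ccd, bad87a8, d7bc9d8}.
That is 5 commits.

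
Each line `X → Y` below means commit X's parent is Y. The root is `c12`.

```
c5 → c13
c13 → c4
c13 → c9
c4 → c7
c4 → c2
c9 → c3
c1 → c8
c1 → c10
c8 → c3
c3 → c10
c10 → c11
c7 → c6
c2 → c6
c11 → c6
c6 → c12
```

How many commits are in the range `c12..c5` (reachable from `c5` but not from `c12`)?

Reachable from c5: {c10, c11, c12, c13, c2, c3, c4, c5, c6, c7, c9}.
Reachable from c12: {c12}.
In c5's history but not c12's: {c10, c11, c13, c2, c3, c4, c5, c6, c7, c9} — 10 commits.

10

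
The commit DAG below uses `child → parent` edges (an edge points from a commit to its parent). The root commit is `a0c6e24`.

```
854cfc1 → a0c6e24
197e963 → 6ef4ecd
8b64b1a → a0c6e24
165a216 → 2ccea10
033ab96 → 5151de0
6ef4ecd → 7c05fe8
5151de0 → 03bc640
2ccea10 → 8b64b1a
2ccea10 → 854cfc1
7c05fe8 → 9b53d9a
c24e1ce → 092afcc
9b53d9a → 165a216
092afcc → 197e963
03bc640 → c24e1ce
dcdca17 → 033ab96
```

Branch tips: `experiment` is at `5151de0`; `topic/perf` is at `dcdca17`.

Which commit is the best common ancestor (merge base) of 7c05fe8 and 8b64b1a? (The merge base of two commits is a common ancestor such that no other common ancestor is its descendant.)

Ancestors of 7c05fe8: {165a216, 2ccea10, 7c05fe8, 854cfc1, 8b64b1a, 9b53d9a, a0c6e24}.
Ancestors of 8b64b1a: {8b64b1a, a0c6e24}.
Common ancestors: {8b64b1a, a0c6e24}.
Among these, 8b64b1a is not an ancestor of any other common ancestor — it is the merge base.

8b64b1a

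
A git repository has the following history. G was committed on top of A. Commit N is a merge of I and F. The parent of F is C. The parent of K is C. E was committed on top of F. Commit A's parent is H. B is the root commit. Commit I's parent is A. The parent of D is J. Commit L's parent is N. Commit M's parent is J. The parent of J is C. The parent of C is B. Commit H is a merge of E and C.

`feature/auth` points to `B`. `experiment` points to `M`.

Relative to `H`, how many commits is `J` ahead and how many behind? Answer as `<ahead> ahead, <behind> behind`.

Reachable from J: {B, C, J}.
Reachable from H: {B, C, E, F, H}.
Only in J's history (ahead): {J} — 1.
Only in H's history (behind): {E, F, H} — 3.

1 ahead, 3 behind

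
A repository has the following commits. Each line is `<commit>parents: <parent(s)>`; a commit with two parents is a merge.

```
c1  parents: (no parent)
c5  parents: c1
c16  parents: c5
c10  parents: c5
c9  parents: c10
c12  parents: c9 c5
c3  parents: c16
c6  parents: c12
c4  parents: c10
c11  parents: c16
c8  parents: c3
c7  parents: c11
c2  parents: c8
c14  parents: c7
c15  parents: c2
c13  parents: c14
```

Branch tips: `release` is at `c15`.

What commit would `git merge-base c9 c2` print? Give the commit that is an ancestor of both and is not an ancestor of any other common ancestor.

c5

Ancestors of c9: {c1, c10, c5, c9}.
Ancestors of c2: {c1, c16, c2, c3, c5, c8}.
Common ancestors: {c1, c5}.
Among these, c5 is not an ancestor of any other common ancestor — it is the merge base.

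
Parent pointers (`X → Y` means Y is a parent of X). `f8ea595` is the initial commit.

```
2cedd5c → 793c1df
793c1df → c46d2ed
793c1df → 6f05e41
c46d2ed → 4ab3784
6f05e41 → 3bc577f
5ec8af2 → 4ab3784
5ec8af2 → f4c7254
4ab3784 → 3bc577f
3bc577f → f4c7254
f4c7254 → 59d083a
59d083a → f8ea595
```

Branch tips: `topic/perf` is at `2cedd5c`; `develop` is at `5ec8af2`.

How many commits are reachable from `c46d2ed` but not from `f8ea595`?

Reachable from c46d2ed: {3bc577f, 4ab3784, 59d083a, c46d2ed, f4c7254, f8ea595}.
Reachable from f8ea595: {f8ea595}.
In c46d2ed's history but not f8ea595's: {3bc577f, 4ab3784, 59d083a, c46d2ed, f4c7254} — 5 commits.

5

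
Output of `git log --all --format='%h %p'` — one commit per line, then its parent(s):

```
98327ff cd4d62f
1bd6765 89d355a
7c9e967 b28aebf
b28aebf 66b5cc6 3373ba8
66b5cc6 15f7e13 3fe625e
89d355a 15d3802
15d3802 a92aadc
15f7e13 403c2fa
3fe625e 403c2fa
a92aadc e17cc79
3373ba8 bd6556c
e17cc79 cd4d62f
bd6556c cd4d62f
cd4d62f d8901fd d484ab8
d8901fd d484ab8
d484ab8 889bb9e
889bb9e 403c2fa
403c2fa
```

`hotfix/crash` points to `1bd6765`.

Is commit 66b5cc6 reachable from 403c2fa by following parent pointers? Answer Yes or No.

Ancestors of 403c2fa: {403c2fa}.
66b5cc6 is not in that set, so it is not an ancestor of 403c2fa.

No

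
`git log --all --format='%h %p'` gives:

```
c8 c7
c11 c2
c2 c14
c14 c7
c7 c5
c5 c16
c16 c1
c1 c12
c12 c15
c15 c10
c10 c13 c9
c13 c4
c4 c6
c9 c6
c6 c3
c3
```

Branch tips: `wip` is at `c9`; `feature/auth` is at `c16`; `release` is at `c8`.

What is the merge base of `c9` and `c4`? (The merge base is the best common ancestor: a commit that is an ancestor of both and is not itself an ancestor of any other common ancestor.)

c6

Ancestors of c9: {c3, c6, c9}.
Ancestors of c4: {c3, c4, c6}.
Common ancestors: {c3, c6}.
Among these, c6 is not an ancestor of any other common ancestor — it is the merge base.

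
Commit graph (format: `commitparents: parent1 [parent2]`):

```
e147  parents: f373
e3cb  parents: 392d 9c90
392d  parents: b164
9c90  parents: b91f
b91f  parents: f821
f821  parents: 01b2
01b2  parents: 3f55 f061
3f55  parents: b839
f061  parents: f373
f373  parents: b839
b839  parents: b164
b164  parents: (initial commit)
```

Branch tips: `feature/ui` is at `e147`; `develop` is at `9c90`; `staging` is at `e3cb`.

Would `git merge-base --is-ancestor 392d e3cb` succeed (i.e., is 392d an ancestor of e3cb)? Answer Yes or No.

Yes

Ancestors of e3cb (commits reachable by following parents): {01b2, 392d, 3f55, 9c90, b164, b839, b91f, e3cb, f061, f373, f821}.
392d is in that set, so it is an ancestor of e3cb.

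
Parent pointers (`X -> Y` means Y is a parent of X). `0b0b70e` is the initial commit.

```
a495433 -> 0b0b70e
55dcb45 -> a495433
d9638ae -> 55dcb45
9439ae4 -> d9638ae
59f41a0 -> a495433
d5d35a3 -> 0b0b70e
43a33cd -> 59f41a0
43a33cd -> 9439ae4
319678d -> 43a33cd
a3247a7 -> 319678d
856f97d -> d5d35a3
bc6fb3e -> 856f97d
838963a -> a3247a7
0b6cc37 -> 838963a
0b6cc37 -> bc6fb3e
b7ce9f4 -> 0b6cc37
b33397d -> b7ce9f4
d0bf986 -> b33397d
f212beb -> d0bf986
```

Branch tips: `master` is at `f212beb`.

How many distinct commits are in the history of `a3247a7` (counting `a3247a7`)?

9

Walking parent pointers from a3247a7: reachable set = {0b0b70e, 319678d, 43a33cd, 55dcb45, 59f41a0, 9439ae4, a3247a7, a495433, d9638ae}.
That is 9 commits.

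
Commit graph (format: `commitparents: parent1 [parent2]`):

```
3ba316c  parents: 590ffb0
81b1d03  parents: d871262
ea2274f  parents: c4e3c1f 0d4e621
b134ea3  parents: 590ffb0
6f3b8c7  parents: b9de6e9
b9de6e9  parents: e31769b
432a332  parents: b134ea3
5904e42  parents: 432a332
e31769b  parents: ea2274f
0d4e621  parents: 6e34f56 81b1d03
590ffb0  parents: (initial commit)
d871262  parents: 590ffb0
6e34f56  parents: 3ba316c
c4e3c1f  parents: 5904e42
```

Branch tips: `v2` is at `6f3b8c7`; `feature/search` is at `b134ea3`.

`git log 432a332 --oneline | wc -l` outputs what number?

Walking parent pointers from 432a332: reachable set = {432a332, 590ffb0, b134ea3}.
That is 3 commits.

3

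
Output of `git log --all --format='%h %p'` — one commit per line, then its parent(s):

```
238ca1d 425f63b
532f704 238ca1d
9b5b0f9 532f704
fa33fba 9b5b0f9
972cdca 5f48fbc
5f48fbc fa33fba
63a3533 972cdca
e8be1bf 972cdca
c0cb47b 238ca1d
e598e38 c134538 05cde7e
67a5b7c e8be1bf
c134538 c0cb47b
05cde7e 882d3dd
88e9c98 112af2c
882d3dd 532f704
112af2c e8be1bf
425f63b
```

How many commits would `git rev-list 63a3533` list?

8

Walking parent pointers from 63a3533: reachable set = {238ca1d, 425f63b, 532f704, 5f48fbc, 63a3533, 972cdca, 9b5b0f9, fa33fba}.
That is 8 commits.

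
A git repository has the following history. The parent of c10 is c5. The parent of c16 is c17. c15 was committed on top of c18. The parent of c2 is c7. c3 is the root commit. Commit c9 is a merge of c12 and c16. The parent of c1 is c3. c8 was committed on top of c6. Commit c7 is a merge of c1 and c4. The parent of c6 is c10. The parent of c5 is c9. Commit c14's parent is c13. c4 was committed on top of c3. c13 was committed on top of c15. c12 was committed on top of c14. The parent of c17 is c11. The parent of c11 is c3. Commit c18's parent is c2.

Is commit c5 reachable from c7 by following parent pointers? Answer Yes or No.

Ancestors of c7: {c1, c3, c4, c7}.
c5 is not in that set, so it is not an ancestor of c7.

No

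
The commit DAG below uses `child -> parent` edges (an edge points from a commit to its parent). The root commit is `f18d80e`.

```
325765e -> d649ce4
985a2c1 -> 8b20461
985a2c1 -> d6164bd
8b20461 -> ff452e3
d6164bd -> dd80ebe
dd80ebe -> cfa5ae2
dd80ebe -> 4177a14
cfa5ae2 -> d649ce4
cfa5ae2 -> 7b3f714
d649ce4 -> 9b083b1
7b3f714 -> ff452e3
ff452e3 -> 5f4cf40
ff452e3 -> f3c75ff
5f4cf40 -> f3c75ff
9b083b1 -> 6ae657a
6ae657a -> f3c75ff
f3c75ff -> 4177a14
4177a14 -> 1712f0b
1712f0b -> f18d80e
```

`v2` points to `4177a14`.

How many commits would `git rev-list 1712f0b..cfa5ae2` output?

Reachable from cfa5ae2: {1712f0b, 4177a14, 5f4cf40, 6ae657a, 7b3f714, 9b083b1, cfa5ae2, d649ce4, f18d80e, f3c75ff, ff452e3}.
Reachable from 1712f0b: {1712f0b, f18d80e}.
In cfa5ae2's history but not 1712f0b's: {4177a14, 5f4cf40, 6ae657a, 7b3f714, 9b083b1, cfa5ae2, d649ce4, f3c75ff, ff452e3} — 9 commits.

9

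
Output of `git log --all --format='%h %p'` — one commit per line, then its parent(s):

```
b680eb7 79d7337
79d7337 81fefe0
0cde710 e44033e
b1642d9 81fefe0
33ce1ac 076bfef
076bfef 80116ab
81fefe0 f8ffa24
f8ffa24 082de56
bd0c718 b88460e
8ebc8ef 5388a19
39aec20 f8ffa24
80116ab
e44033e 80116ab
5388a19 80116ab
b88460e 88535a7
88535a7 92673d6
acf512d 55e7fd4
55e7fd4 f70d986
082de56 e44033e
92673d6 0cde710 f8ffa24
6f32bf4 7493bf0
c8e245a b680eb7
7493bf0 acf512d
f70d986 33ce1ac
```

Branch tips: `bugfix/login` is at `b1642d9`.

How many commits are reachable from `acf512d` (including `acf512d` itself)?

Walking parent pointers from acf512d: reachable set = {076bfef, 33ce1ac, 55e7fd4, 80116ab, acf512d, f70d986}.
That is 6 commits.

6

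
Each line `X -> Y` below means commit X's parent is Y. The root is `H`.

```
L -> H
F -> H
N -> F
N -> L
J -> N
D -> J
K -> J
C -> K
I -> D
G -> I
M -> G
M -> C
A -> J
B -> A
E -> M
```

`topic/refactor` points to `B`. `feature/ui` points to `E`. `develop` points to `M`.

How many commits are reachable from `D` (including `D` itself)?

Walking parent pointers from D: reachable set = {D, F, H, J, L, N}.
That is 6 commits.

6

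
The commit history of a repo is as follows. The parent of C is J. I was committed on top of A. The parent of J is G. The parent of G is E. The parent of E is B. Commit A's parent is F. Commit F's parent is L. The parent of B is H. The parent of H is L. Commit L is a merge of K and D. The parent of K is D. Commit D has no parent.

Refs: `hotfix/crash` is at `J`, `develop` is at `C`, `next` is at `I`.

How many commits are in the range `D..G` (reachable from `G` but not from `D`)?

Reachable from G: {B, D, E, G, H, K, L}.
Reachable from D: {D}.
In G's history but not D's: {B, E, G, H, K, L} — 6 commits.

6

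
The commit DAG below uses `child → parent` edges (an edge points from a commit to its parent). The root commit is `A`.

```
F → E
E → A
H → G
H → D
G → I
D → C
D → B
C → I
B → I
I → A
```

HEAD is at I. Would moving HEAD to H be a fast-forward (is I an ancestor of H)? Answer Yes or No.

Yes

A fast-forward from I to H is possible iff I is an ancestor of H.
Ancestors of H: {A, B, C, D, G, H, I}.
I is among them, so fast-forward is possible.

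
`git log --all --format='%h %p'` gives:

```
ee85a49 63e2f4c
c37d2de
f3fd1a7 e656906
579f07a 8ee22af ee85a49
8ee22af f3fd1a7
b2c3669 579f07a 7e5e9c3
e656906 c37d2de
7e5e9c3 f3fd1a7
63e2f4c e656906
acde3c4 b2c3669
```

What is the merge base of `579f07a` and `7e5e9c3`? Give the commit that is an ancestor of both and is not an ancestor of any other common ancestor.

Ancestors of 579f07a: {579f07a, 63e2f4c, 8ee22af, c37d2de, e656906, ee85a49, f3fd1a7}.
Ancestors of 7e5e9c3: {7e5e9c3, c37d2de, e656906, f3fd1a7}.
Common ancestors: {c37d2de, e656906, f3fd1a7}.
Among these, f3fd1a7 is not an ancestor of any other common ancestor — it is the merge base.

f3fd1a7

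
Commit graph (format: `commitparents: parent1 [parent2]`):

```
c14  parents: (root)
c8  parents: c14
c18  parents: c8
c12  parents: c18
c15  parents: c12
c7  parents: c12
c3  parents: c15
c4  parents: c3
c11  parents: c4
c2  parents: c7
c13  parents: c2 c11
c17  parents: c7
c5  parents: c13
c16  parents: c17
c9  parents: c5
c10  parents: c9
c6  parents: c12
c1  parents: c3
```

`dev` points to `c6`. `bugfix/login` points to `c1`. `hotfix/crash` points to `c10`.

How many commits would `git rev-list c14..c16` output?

Reachable from c16: {c12, c14, c16, c17, c18, c7, c8}.
Reachable from c14: {c14}.
In c16's history but not c14's: {c12, c16, c17, c18, c7, c8} — 6 commits.

6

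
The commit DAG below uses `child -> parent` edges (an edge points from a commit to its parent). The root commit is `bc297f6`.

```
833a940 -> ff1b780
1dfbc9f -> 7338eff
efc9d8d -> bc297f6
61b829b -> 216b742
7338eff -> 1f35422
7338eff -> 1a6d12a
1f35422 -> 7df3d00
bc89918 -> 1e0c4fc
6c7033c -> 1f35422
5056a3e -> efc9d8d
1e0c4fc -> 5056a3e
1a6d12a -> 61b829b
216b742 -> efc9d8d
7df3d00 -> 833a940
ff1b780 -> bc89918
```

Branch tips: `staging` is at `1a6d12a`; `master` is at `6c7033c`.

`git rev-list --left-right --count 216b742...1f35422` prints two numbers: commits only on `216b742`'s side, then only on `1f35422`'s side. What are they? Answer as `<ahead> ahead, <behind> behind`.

Reachable from 216b742: {216b742, bc297f6, efc9d8d}.
Reachable from 1f35422: {1e0c4fc, 1f35422, 5056a3e, 7df3d00, 833a940, bc297f6, bc89918, efc9d8d, ff1b780}.
Only in 216b742's history (ahead): {216b742} — 1.
Only in 1f35422's history (behind): {1e0c4fc, 1f35422, 5056a3e, 7df3d00, 833a940, bc89918, ff1b780} — 7.

1 ahead, 7 behind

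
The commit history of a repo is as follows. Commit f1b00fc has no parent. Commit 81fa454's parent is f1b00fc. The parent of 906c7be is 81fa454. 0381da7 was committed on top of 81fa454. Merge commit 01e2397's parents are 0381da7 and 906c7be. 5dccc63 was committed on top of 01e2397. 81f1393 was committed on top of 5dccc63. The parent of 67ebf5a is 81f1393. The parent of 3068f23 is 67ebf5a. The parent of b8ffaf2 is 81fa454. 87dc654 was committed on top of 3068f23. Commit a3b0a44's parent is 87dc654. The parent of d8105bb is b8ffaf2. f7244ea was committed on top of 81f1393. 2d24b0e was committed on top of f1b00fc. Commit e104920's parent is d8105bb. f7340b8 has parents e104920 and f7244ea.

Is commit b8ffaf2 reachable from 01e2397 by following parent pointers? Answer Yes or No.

No

Ancestors of 01e2397: {01e2397, 0381da7, 81fa454, 906c7be, f1b00fc}.
b8ffaf2 is not in that set, so it is not an ancestor of 01e2397.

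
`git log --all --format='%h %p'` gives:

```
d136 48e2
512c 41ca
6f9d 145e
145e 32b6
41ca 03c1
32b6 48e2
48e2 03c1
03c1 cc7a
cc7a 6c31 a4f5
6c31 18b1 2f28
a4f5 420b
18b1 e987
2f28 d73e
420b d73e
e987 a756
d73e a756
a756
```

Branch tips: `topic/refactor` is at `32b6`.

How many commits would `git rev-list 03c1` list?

10

Walking parent pointers from 03c1: reachable set = {03c1, 18b1, 2f28, 420b, 6c31, a4f5, a756, cc7a, d73e, e987}.
That is 10 commits.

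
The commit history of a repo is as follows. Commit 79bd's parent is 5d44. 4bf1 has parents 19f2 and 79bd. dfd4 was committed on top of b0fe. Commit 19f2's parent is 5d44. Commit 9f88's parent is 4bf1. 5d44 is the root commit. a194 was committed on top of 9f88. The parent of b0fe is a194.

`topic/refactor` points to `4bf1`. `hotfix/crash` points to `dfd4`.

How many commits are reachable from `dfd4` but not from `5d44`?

Reachable from dfd4: {19f2, 4bf1, 5d44, 79bd, 9f88, a194, b0fe, dfd4}.
Reachable from 5d44: {5d44}.
In dfd4's history but not 5d44's: {19f2, 4bf1, 79bd, 9f88, a194, b0fe, dfd4} — 7 commits.

7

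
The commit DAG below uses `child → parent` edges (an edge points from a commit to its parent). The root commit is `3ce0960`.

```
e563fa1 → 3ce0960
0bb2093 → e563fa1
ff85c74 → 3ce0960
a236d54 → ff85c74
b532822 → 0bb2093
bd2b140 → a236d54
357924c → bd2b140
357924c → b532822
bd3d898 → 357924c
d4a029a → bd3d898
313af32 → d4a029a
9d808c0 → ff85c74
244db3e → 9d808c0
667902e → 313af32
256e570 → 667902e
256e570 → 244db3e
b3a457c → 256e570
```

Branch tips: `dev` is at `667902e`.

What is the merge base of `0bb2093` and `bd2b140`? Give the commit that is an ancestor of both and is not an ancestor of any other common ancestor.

Ancestors of 0bb2093: {0bb2093, 3ce0960, e563fa1}.
Ancestors of bd2b140: {3ce0960, a236d54, bd2b140, ff85c74}.
Common ancestors: {3ce0960}.
The only common ancestor is 3ce0960, so it is the merge base.

3ce0960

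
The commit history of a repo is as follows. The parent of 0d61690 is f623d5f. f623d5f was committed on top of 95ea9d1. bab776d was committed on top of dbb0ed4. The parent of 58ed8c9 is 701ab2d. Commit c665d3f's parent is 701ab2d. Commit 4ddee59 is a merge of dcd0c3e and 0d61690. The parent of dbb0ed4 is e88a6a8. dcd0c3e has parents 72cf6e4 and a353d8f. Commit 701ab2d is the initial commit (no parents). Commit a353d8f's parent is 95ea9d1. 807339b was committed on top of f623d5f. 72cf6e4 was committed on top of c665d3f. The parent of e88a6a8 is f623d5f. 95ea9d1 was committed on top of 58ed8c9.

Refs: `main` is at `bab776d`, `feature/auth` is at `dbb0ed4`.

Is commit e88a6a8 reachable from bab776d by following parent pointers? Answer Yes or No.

Ancestors of bab776d (commits reachable by following parents): {58ed8c9, 701ab2d, 95ea9d1, bab776d, dbb0ed4, e88a6a8, f623d5f}.
e88a6a8 is in that set, so it is an ancestor of bab776d.

Yes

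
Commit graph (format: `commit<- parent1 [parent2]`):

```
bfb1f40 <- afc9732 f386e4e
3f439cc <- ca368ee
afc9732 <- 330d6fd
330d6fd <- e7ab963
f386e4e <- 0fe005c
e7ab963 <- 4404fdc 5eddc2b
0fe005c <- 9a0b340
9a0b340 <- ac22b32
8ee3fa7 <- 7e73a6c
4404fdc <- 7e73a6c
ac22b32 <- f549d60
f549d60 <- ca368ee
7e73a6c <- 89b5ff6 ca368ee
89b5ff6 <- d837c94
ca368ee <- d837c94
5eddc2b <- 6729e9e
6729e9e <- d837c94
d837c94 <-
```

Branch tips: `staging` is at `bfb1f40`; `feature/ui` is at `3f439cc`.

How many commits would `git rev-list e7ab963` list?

8

Walking parent pointers from e7ab963: reachable set = {4404fdc, 5eddc2b, 6729e9e, 7e73a6c, 89b5ff6, ca368ee, d837c94, e7ab963}.
That is 8 commits.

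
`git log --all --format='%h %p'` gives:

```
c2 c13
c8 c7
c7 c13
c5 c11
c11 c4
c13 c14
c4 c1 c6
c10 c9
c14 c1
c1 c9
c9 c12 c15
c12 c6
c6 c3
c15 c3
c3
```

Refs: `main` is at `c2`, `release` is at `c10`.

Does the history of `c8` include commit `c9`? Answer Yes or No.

Yes

Ancestors of c8 (commits reachable by following parents): {c1, c12, c13, c14, c15, c3, c6, c7, c8, c9}.
c9 is in that set, so it is an ancestor of c8.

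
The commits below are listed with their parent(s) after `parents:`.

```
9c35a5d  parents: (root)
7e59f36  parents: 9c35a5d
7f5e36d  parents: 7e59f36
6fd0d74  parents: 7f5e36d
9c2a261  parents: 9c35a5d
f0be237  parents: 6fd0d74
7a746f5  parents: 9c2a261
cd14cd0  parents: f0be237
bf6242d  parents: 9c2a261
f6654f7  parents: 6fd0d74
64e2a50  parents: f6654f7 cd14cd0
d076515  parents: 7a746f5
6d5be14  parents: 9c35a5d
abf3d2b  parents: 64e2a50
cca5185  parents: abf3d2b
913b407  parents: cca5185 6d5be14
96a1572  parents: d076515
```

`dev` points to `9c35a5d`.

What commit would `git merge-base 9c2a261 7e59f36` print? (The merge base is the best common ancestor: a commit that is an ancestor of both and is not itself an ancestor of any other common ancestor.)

Ancestors of 9c2a261: {9c2a261, 9c35a5d}.
Ancestors of 7e59f36: {7e59f36, 9c35a5d}.
Common ancestors: {9c35a5d}.
The only common ancestor is 9c35a5d, so it is the merge base.

9c35a5d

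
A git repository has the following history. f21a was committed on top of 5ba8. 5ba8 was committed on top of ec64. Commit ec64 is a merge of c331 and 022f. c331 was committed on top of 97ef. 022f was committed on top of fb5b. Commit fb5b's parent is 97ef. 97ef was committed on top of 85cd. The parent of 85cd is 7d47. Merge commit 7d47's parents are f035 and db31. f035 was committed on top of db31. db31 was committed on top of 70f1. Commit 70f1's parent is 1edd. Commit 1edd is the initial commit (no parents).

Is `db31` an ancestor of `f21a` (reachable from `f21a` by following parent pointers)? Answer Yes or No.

Ancestors of f21a (commits reachable by following parents): {022f, 1edd, 5ba8, 70f1, 7d47, 85cd, 97ef, c331, db31, ec64, f035, f21a, fb5b}.
db31 is in that set, so it is an ancestor of f21a.

Yes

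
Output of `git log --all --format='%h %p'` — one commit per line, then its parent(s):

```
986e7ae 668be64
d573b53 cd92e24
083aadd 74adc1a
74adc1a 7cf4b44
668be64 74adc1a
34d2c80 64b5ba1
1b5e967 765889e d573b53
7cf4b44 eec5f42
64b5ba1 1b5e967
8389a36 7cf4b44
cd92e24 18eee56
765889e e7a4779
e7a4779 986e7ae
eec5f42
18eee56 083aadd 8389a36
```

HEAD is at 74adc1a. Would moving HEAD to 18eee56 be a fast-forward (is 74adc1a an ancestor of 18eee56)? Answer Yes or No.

Yes

A fast-forward from 74adc1a to 18eee56 is possible iff 74adc1a is an ancestor of 18eee56.
Ancestors of 18eee56: {083aadd, 18eee56, 74adc1a, 7cf4b44, 8389a36, eec5f42}.
74adc1a is among them, so fast-forward is possible.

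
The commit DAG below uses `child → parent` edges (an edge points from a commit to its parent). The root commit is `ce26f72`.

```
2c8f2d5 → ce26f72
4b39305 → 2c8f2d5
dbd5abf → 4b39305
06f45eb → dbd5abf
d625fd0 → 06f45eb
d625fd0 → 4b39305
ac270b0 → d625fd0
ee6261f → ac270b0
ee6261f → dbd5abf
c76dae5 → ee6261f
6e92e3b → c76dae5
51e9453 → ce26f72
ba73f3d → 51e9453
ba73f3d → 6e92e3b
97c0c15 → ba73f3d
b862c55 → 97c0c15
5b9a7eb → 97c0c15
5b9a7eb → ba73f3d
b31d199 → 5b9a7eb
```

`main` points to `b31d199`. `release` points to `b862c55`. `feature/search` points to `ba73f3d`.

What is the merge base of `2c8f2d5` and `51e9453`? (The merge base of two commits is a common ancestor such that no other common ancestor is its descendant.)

Ancestors of 2c8f2d5: {2c8f2d5, ce26f72}.
Ancestors of 51e9453: {51e9453, ce26f72}.
Common ancestors: {ce26f72}.
The only common ancestor is ce26f72, so it is the merge base.

ce26f72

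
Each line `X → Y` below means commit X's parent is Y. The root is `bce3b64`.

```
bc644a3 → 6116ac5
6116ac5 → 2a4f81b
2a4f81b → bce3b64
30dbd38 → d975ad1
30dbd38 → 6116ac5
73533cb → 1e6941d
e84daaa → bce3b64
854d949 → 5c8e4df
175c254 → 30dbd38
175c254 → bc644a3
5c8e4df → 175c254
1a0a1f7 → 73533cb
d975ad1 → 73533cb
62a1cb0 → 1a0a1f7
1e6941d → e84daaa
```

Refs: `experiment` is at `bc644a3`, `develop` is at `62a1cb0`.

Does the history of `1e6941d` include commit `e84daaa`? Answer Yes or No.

Ancestors of 1e6941d (commits reachable by following parents): {1e6941d, bce3b64, e84daaa}.
e84daaa is in that set, so it is an ancestor of 1e6941d.

Yes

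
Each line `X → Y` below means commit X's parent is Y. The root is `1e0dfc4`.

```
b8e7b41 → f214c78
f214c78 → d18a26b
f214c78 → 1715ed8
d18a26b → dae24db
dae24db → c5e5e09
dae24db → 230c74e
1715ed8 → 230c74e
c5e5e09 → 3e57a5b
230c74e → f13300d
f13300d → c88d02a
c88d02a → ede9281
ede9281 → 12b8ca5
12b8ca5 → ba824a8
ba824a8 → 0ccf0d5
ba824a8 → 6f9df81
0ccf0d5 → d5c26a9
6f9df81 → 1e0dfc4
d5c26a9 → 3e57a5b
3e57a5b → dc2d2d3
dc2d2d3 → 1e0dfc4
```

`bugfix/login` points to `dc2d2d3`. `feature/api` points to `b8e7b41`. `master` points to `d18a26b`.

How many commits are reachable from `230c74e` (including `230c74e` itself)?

12

Walking parent pointers from 230c74e: reachable set = {0ccf0d5, 12b8ca5, 1e0dfc4, 230c74e, 3e57a5b, 6f9df81, ba824a8, c88d02a, d5c26a9, dc2d2d3, ede9281, f13300d}.
That is 12 commits.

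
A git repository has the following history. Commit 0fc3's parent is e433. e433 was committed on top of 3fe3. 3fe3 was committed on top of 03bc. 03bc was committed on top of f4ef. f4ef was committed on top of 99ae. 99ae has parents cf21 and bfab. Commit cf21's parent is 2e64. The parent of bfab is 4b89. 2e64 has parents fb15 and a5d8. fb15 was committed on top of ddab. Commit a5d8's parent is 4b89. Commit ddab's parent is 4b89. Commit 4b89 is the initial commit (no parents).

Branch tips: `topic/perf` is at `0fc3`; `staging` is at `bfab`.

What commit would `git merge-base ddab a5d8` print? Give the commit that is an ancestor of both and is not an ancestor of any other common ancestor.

Ancestors of ddab: {4b89, ddab}.
Ancestors of a5d8: {4b89, a5d8}.
Common ancestors: {4b89}.
The only common ancestor is 4b89, so it is the merge base.

4b89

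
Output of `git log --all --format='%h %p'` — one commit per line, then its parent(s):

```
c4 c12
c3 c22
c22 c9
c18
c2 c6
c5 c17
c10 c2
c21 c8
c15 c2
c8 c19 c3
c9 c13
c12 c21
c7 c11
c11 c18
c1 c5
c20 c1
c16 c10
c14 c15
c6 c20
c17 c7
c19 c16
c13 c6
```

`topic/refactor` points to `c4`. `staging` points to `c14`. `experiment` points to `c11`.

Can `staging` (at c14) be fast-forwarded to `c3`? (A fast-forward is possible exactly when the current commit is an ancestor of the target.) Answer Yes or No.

A fast-forward from c14 to c3 is possible iff c14 is an ancestor of c3.
Ancestors of c3: {c1, c11, c13, c17, c18, c20, c22, c3, c5, c6, c7, c9}.
c14 is not among them, so fast-forward is not possible.

No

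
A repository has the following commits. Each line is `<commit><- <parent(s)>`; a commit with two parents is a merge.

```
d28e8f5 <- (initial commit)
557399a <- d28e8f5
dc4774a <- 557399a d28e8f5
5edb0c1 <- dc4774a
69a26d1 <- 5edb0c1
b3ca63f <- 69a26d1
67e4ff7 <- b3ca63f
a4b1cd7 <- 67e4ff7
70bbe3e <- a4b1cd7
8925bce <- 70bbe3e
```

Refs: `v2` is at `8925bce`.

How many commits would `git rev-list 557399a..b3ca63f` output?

Reachable from b3ca63f: {557399a, 5edb0c1, 69a26d1, b3ca63f, d28e8f5, dc4774a}.
Reachable from 557399a: {557399a, d28e8f5}.
In b3ca63f's history but not 557399a's: {5edb0c1, 69a26d1, b3ca63f, dc4774a} — 4 commits.

4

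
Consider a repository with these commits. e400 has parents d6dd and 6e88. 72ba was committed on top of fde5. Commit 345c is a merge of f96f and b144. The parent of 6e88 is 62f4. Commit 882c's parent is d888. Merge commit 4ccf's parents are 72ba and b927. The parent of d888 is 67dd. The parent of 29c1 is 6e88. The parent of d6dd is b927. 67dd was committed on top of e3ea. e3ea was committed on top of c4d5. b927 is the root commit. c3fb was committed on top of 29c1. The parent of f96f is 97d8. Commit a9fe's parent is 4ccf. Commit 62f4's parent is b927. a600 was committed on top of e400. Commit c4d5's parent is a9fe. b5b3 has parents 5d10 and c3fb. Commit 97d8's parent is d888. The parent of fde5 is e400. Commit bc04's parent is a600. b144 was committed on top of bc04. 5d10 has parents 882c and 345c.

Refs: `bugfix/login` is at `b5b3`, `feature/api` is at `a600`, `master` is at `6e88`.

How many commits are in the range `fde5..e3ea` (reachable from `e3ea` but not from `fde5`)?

5

Reachable from e3ea: {4ccf, 62f4, 6e88, 72ba, a9fe, b927, c4d5, d6dd, e3ea, e400, fde5}.
Reachable from fde5: {62f4, 6e88, b927, d6dd, e400, fde5}.
In e3ea's history but not fde5's: {4ccf, 72ba, a9fe, c4d5, e3ea} — 5 commits.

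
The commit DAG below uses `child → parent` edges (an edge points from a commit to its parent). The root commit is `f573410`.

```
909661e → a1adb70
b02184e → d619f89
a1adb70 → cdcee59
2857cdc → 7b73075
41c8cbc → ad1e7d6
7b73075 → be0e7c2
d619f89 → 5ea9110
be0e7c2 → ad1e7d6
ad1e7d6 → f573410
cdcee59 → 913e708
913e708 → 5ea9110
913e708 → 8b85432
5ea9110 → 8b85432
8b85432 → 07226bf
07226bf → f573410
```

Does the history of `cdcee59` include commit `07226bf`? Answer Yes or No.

Ancestors of cdcee59 (commits reachable by following parents): {07226bf, 5ea9110, 8b85432, 913e708, cdcee59, f573410}.
07226bf is in that set, so it is an ancestor of cdcee59.

Yes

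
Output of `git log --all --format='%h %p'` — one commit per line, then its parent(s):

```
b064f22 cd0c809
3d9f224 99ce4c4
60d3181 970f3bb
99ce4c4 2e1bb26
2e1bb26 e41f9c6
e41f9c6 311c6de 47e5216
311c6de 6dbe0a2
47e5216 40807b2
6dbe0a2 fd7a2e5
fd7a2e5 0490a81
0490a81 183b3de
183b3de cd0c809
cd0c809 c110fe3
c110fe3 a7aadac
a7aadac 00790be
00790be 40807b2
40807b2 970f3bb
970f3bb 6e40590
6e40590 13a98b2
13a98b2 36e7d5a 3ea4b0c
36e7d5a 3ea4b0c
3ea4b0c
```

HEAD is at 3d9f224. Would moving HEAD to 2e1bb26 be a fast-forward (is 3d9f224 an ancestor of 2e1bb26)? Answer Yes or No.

No

A fast-forward from 3d9f224 to 2e1bb26 is possible iff 3d9f224 is an ancestor of 2e1bb26.
Ancestors of 2e1bb26: {00790be, 0490a81, 13a98b2, 183b3de, 2e1bb26, 311c6de, 36e7d5a, 3ea4b0c, 40807b2, 47e5216, 6dbe0a2, 6e40590, 970f3bb, a7aadac, c110fe3, cd0c809, e41f9c6, fd7a2e5}.
3d9f224 is not among them, so fast-forward is not possible.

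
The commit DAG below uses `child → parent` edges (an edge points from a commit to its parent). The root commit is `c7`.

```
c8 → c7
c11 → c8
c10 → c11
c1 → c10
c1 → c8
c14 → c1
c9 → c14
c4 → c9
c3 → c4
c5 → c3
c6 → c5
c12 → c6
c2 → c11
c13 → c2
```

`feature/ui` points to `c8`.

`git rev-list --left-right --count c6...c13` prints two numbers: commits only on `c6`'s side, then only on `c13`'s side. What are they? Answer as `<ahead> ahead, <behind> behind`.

8 ahead, 2 behind

Reachable from c6: {c1, c10, c11, c14, c3, c4, c5, c6, c7, c8, c9}.
Reachable from c13: {c11, c13, c2, c7, c8}.
Only in c6's history (ahead): {c1, c10, c14, c3, c4, c5, c6, c9} — 8.
Only in c13's history (behind): {c13, c2} — 2.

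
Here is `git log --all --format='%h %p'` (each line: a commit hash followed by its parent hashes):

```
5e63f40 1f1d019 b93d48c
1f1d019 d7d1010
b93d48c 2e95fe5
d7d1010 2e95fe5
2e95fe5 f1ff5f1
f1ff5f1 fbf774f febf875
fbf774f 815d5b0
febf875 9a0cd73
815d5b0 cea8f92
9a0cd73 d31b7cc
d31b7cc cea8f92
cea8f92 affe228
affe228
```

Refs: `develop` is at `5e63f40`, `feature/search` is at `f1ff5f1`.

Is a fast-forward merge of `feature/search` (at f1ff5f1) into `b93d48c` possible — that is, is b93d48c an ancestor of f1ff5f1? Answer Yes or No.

A fast-forward from b93d48c to f1ff5f1 is possible iff b93d48c is an ancestor of f1ff5f1.
Ancestors of f1ff5f1: {815d5b0, 9a0cd73, affe228, cea8f92, d31b7cc, f1ff5f1, fbf774f, febf875}.
b93d48c is not among them, so fast-forward is not possible.

No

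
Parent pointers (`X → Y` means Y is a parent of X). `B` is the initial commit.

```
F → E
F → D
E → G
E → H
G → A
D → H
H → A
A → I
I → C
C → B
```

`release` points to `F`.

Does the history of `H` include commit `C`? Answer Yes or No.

Ancestors of H (commits reachable by following parents): {A, B, C, H, I}.
C is in that set, so it is an ancestor of H.

Yes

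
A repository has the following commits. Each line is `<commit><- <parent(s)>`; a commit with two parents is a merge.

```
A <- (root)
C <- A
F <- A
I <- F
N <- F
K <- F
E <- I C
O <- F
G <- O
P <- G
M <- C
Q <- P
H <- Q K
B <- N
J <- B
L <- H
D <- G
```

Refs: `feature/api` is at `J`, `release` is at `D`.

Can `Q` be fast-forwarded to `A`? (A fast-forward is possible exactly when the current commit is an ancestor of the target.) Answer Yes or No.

No

A fast-forward from Q to A is possible iff Q is an ancestor of A.
Ancestors of A: {A}.
Q is not among them, so fast-forward is not possible.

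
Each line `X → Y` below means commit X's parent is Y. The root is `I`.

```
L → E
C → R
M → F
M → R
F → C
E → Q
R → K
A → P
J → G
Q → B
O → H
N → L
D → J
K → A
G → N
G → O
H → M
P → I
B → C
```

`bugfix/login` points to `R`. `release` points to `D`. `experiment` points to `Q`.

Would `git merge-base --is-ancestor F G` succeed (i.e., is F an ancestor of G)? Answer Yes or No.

Ancestors of G (commits reachable by following parents): {A, B, C, E, F, G, H, I, K, L, M, N, O, P, Q, R}.
F is in that set, so it is an ancestor of G.

Yes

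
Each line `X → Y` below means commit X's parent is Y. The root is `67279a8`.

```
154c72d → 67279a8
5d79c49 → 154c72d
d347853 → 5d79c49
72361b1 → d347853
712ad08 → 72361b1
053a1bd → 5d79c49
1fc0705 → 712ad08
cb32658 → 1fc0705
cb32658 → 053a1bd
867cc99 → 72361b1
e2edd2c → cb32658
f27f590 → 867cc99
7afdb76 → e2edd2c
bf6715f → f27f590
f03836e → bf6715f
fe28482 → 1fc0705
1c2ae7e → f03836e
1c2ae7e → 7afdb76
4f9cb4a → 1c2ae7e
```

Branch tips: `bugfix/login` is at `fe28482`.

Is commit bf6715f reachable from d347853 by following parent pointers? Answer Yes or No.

No

Ancestors of d347853: {154c72d, 5d79c49, 67279a8, d347853}.
bf6715f is not in that set, so it is not an ancestor of d347853.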